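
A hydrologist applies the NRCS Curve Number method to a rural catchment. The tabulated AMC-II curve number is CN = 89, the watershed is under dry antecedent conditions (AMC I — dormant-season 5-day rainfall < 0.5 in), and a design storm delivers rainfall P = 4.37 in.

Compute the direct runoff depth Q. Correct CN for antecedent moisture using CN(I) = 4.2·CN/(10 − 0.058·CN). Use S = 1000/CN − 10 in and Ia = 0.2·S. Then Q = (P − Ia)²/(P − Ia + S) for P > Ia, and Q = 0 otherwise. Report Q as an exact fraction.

Q = 499499803009/234887135700 in ≈ 2.127 in

Adjust CN=89 to AMC I: 4.2·89/(10 − 0.058·89) → (1869/5) ÷ (2419/500) = 186900/2419 ≈ 77.263
Retention S: 1000/CN − 10 with CN=77.263 → S = 5500/1869 ≈ 2.943 in
Initial abstraction Ia = S/5 = (5500/1869)/5 = 1100/1869 ≈ 0.589 in
P − Ia = 4.370 − 0.589 = 706753/186900 ≈ 3.781 in (> 0, runoff occurs)
Q = (706753/186900)²/((706753/186900) + 5500/1869) = (499499803009/34931610000)/(1256753/186900) = 499499803009/234887135700 in ≈ 2.127 in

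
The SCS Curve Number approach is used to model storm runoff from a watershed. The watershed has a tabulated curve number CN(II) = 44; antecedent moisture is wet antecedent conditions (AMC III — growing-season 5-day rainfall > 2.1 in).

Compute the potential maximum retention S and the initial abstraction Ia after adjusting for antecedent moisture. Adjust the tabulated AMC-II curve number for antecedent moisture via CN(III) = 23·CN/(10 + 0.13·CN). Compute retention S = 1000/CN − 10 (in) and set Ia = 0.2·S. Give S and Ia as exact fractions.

Adjust CN=44 to AMC III: 23·44/(10 + 0.13·44) → 1012 ÷ (393/25) = 25300/393 ≈ 64.377
Max retention: S = 1000/(25300/393) − 10 = 1400/253 in (≈ 5.534 in)
Ia = 0.2S: 0.2·5.534 = 1.107 in (exactly 280/253)

S = 1400/253 in ≈ 5.534 in; Ia = 280/253 in ≈ 1.107 in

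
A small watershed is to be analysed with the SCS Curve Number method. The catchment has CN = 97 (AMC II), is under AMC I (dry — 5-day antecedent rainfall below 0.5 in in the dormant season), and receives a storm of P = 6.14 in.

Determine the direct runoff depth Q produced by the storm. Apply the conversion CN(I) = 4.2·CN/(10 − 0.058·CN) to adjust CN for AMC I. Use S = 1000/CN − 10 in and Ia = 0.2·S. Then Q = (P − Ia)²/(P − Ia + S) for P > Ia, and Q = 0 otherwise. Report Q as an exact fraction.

Dry (AMC I): CN(I) = 4.2·97/(10 − 0.058·97) = (2037/5)/(2187/500) = 67900/729 ≈ 93.141
Retention S: 1000/CN − 10 with CN=93.141 → S = 500/679 ≈ 0.736 in
Ia = 0.2S: 0.2·0.736 = 0.147 in (exactly 100/679)
Since P=6.140 > Ia=0.147: effective rainfall P−Ia = 203453/33950 in
Runoff Q = (P−Ia)²/(P−Ia+S) = (5.993)²/(5.993+0.736) = 41393123209/7755979350 ≈ 5.337 in

Q = 41393123209/7755979350 in ≈ 5.337 in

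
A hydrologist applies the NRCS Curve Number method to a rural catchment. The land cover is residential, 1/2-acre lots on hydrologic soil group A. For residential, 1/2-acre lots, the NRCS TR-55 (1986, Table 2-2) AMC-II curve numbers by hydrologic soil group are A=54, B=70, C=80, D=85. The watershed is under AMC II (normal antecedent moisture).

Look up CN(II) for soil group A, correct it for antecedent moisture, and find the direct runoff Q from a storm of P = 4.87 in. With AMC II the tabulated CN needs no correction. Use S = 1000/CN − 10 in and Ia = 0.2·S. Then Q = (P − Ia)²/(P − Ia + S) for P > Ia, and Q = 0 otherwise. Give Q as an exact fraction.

Q = 73085401/85182300 in ≈ 0.858 in

NRCS table: residential, 1/2-acre lots, soil group A → CN(II) = 54
Average conditions: CN = 54 (no AMC adjustment).
S = 1000/54 − 10 = 230/27 in ≈ 8.519 in
Initial abstraction Ia = S/5 = (230/27)/5 = 46/27 ≈ 1.704 in
P − Ia = 4.870 − 1.704 = 8549/2700 ≈ 3.166 in (> 0, runoff occurs)
Runoff Q = (P−Ia)²/(P−Ia+S) = (3.166)²/(3.166+8.519) = 73085401/85182300 ≈ 0.858 in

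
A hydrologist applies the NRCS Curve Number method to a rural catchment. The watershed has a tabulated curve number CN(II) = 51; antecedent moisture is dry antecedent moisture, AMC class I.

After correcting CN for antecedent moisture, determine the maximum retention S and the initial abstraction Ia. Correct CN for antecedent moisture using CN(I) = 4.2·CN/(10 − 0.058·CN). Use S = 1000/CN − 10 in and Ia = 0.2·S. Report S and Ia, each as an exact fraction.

S = 3500/153 in ≈ 22.876 in; Ia = 700/153 in ≈ 4.575 in

CN(I) from CN(II)=51: (4.2·51)/(10 − 0.058·51) = 15300/503 ≈ 30.417
Retention S: 1000/CN − 10 with CN=30.417 → S = 3500/153 ≈ 22.876 in
Ia = 0.2S: 0.2·22.876 = 4.575 in (exactly 700/153)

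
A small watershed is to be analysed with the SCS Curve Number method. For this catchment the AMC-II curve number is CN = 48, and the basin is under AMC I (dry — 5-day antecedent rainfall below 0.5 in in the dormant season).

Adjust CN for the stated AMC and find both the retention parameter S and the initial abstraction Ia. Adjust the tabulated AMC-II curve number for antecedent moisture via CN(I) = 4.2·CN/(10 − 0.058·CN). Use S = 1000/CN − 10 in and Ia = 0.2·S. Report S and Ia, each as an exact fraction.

S = 1625/63 in ≈ 25.794 in; Ia = 325/63 in ≈ 5.159 in

CN(I) from CN(II)=48: (4.2·48)/(10 − 0.058·48) = 12600/451 ≈ 27.938
Retention S: 1000/CN − 10 with CN=27.938 → S = 1625/63 ≈ 25.794 in
Ia = 0.2·(1625/63) = 325/63 in ≈ 5.159 in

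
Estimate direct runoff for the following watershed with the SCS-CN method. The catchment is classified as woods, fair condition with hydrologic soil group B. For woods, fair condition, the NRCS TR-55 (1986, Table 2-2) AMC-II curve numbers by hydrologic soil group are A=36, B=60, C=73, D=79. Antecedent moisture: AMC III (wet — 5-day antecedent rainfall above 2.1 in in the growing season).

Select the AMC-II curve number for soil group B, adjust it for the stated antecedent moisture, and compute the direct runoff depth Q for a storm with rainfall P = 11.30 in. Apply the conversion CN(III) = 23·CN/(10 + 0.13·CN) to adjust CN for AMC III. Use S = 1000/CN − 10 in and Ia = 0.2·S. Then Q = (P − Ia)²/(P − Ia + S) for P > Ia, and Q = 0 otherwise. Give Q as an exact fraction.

NRCS table: woods, fair condition, soil group B → CN(II) = 60
Adjust CN=60 to AMC III: 23·60/(10 + 0.13·60) → 1380 ÷ (89/5) = 6900/89 ≈ 77.528
Retention S: 1000/CN − 10 with CN=77.528 → S = 200/69 ≈ 2.899 in
Ia = 0.2·(200/69) = 40/69 in ≈ 0.580 in
Excess rainfall: 11.300 − 0.580 = 10.720 in; P > Ia so Q > 0
Q: (7397/690)² ÷ (9397/690) = 54715609/6483930 in (≈ 8.439 in)

Q = 54715609/6483930 in ≈ 8.439 in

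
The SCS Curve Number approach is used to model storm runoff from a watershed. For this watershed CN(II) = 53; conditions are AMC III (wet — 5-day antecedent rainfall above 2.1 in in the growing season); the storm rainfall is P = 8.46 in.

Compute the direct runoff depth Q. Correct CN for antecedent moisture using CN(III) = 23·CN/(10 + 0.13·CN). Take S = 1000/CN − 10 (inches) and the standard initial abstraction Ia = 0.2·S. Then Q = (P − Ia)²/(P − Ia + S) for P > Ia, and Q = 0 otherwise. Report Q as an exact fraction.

Wet (AMC III): CN(III) = 23·53/(10 + 0.13·53) = 1219/(1689/100) = 121900/1689 ≈ 72.173
Retention S: 1000/CN − 10 with CN=72.173 → S = 4700/1219 ≈ 3.856 in
Initial abstraction Ia = S/5 = (4700/1219)/5 = 940/1219 ≈ 0.771 in
Since P=8.460 > Ia=0.771: effective rainfall P−Ia = 468637/60950 in
Q = (468637/60950)²/((468637/60950) + 4700/1219) = (219620637769/3714902500)/(703637/60950) = 4672779527/912482450 in ≈ 5.121 in

Q = 4672779527/912482450 in ≈ 5.121 in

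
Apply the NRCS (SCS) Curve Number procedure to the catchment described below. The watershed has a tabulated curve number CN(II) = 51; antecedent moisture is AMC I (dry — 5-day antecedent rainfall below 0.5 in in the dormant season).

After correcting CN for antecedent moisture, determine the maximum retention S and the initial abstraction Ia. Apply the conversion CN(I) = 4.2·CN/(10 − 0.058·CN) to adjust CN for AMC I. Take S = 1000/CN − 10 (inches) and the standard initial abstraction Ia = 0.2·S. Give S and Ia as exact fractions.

CN(I) from CN(II)=51: (4.2·51)/(10 − 0.058·51) = 15300/503 ≈ 30.417
S = 1000/(15300/503) − 10 = 3500/153 in ≈ 22.876 in
Ia = 0.2·(3500/153) = 700/153 in ≈ 4.575 in

S = 3500/153 in ≈ 22.876 in; Ia = 700/153 in ≈ 4.575 in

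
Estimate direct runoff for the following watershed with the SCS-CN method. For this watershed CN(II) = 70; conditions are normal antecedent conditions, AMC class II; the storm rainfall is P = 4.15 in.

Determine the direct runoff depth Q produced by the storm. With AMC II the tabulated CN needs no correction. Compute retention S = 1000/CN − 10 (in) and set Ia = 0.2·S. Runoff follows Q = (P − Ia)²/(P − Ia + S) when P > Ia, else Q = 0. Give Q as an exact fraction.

CN(II) = 70; AMC II needs no correction.
Retention S: 1000/CN − 10 with CN=70.000 → S = 30/7 ≈ 4.286 in
Ia = 0.2·(30/7) = 6/7 in ≈ 0.857 in
Excess rainfall: 4.150 − 0.857 = 3.293 in; P > Ia so Q > 0
Q: (461/140)² ÷ (1061/140) = 212521/148540 in (≈ 1.431 in)

Q = 212521/148540 in ≈ 1.431 in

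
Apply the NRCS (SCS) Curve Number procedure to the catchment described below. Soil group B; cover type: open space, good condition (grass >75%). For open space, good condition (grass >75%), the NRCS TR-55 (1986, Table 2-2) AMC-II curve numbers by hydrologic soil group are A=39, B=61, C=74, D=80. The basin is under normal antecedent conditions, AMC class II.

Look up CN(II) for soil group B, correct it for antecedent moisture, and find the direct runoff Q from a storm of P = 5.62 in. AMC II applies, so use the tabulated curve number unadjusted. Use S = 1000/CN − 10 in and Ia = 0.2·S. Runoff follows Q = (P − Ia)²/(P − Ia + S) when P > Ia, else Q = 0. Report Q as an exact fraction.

Q = 175324081/99860050 in ≈ 1.756 in

NRCS table: open space, good condition (grass >75%), soil group B → CN(II) = 61
CN(II) = 61; AMC II needs no correction.
Max retention: S = 1000/61 − 10 = 390/61 in (≈ 6.393 in)
Ia = 0.2S: 0.2·6.393 = 1.279 in (exactly 78/61)
Excess rainfall: 5.620 − 1.279 = 4.341 in; P > Ia so Q > 0
Q: (13241/3050)² ÷ (32741/3050) = 175324081/99860050 in (≈ 1.756 in)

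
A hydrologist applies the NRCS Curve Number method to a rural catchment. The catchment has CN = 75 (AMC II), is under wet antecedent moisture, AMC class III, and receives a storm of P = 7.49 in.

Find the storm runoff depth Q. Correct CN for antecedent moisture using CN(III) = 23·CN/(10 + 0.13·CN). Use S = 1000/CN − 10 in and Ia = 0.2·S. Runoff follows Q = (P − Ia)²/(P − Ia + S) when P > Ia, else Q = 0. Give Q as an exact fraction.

CN(III) from CN(II)=75: (23·75)/(10 + 0.13·75) = 6900/79 ≈ 87.342
Max retention: S = 1000/(6900/79) − 10 = 100/69 in (≈ 1.449 in)
Initial abstraction Ia = S/5 = (100/69)/5 = 20/69 ≈ 0.290 in
Since P=7.490 > Ia=0.290: effective rainfall P−Ia = 49681/6900 in
Q = (49681/6900)²/((49681/6900) + 100/69) = (2468201761/47610000)/(59681/6900) = 2468201761/411798900 in ≈ 5.994 in

Q = 2468201761/411798900 in ≈ 5.994 in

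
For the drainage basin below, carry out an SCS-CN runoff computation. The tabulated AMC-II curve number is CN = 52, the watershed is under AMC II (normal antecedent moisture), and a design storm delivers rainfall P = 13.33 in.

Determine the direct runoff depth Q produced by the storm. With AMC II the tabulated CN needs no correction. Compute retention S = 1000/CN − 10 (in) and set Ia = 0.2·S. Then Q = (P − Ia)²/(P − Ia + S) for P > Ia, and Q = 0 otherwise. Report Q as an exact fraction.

Q = 222875041/35007700 in ≈ 6.366 in

CN(II) = 52; AMC II needs no correction.
S = 1000/52 − 10 = 120/13 in ≈ 9.231 in
Ia = 0.2S: 0.2·9.231 = 1.846 in (exactly 24/13)
Excess rainfall: 13.330 − 1.846 = 11.484 in; P > Ia so Q > 0
Q = (14929/1300)²/((14929/1300) + 120/13) = (222875041/1690000)/(26929/1300) = 222875041/35007700 in ≈ 6.366 in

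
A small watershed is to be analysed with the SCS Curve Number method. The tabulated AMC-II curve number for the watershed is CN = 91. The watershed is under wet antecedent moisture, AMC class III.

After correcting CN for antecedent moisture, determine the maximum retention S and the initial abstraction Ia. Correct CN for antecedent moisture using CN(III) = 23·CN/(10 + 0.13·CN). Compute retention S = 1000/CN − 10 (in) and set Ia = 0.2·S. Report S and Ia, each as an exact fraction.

Adjust CN=91 to AMC III: 23·91/(10 + 0.13·91) → 2093 ÷ (2183/100) = 209300/2183 ≈ 95.877
S = 1000/(209300/2183) − 10 = 900/2093 in ≈ 0.430 in
Ia = 0.2S: 0.2·0.430 = 0.086 in (exactly 180/2093)

S = 900/2093 in ≈ 0.430 in; Ia = 180/2093 in ≈ 0.086 in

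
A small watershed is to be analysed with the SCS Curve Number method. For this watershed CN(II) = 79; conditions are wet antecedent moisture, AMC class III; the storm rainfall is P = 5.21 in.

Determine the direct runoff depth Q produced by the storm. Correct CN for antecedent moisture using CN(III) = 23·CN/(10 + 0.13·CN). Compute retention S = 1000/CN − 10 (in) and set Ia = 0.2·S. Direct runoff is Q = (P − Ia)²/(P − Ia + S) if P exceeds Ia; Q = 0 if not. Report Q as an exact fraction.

Q = 818404287649/202533176900 in ≈ 4.041 in

Adjust CN=79 to AMC III: 23·79/(10 + 0.13·79) → 1817 ÷ (2027/100) = 181700/2027 ≈ 89.640
S = 1000/(181700/2027) − 10 = 2100/1817 in ≈ 1.156 in
Ia = 0.2·(2100/1817) = 420/1817 in ≈ 0.231 in
Excess rainfall: 5.210 − 0.231 = 4.979 in; P > Ia so Q > 0
Q: (904657/181700)² ÷ (1114657/181700) = 818404287649/202533176900 in (≈ 4.041 in)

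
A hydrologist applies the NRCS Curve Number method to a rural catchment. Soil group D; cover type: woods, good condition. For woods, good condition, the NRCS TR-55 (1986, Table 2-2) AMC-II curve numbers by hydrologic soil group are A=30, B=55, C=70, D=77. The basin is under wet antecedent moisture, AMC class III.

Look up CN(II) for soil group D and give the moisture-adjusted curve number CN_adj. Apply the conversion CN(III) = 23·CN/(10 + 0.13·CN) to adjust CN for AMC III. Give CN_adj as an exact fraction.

CN_adj = 7700/87 ≈ 88.506

NRCS table: woods, good condition, soil group D → CN(II) = 77
Adjust CN=77 to AMC III: 23·77/(10 + 0.13·77) → 1771 ÷ (2001/100) = 7700/87 ≈ 88.506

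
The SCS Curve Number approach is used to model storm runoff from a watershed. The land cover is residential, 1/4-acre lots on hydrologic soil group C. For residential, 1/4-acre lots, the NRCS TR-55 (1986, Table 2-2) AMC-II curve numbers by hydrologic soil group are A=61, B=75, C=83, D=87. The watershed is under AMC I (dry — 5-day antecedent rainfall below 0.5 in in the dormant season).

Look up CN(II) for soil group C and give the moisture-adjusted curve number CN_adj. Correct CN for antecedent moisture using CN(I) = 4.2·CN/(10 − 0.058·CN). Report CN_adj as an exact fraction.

CN_adj = 174300/2593 ≈ 67.219

NRCS table: residential, 1/4-acre lots, soil group C → CN(II) = 83
CN(I) from CN(II)=83: (4.2·83)/(10 − 0.058·83) = 174300/2593 ≈ 67.219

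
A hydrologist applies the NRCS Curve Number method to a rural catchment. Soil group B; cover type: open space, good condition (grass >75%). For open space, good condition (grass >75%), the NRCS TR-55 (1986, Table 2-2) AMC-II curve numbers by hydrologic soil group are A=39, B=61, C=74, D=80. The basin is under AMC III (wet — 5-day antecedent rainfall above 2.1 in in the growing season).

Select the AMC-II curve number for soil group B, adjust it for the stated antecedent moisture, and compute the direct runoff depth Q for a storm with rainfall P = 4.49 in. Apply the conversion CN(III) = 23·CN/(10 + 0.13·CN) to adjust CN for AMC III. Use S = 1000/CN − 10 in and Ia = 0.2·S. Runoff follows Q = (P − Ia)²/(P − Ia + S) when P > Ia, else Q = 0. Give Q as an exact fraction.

Q = 304645490809/132155164100 in ≈ 2.305 in

NRCS table: open space, good condition (grass >75%), soil group B → CN(II) = 61
Wet (AMC III): CN(III) = 23·61/(10 + 0.13·61) = 1403/(1793/100) = 140300/1793 ≈ 78.249
Max retention: S = 1000/(140300/1793) − 10 = 3900/1403 in (≈ 2.780 in)
Ia = 0.2S: 0.2·2.780 = 0.556 in (exactly 780/1403)
P − Ia = 4.490 − 0.556 = 551947/140300 ≈ 3.934 in (> 0, runoff occurs)
Q: (551947/140300)² ÷ (941947/140300) = 304645490809/132155164100 in (≈ 2.305 in)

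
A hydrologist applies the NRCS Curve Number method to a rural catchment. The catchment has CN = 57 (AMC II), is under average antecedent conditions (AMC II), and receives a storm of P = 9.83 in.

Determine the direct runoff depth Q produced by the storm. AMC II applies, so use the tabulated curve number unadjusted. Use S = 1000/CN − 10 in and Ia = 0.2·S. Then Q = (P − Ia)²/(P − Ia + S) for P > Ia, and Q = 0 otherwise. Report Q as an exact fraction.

Average conditions: CN = 57 (no AMC adjustment).
Max retention: S = 1000/57 − 10 = 430/57 in (≈ 7.544 in)
Ia = 0.2S: 0.2·7.544 = 1.509 in (exactly 86/57)
Excess rainfall: 9.830 − 1.509 = 8.321 in; P > Ia so Q > 0
Q = (47431/5700)²/((47431/5700) + 430/57) = (2249699761/32490000)/(90431/5700) = 2249699761/515456700 in ≈ 4.364 in

Q = 2249699761/515456700 in ≈ 4.364 in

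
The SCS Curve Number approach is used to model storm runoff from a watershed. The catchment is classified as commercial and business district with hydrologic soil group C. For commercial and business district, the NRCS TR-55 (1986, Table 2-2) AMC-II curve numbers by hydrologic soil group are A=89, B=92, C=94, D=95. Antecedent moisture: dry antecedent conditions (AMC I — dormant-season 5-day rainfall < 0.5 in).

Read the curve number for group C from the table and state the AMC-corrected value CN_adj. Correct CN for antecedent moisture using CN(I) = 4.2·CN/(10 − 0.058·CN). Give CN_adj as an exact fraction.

NRCS table: commercial and business district, soil group C → CN(II) = 94
Dry (AMC I): CN(I) = 4.2·94/(10 − 0.058·94) = (1974/5)/(1137/250) = 32900/379 ≈ 86.807

CN_adj = 32900/379 ≈ 86.807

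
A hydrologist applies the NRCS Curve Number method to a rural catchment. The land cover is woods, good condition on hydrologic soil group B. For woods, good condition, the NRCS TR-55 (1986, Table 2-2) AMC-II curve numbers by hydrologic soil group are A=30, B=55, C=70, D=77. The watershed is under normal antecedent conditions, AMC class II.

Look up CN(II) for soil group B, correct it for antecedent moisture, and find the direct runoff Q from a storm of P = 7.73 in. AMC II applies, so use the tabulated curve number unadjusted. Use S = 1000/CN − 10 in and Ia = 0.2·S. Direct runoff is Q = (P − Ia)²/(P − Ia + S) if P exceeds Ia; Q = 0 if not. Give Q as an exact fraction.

NRCS table: woods, good condition, soil group B → CN(II) = 55
AMC II — tabulated CN = 55 applies directly.
Retention S: 1000/CN − 10 with CN=55.000 → S = 90/11 ≈ 8.182 in
Ia = 0.2·(90/11) = 18/11 in ≈ 1.636 in
P − Ia = 7.730 − 1.636 = 6703/1100 ≈ 6.094 in (> 0, runoff occurs)
Q: (6703/1100)² ÷ (15703/1100) = 44930209/17273300 in (≈ 2.601 in)

Q = 44930209/17273300 in ≈ 2.601 in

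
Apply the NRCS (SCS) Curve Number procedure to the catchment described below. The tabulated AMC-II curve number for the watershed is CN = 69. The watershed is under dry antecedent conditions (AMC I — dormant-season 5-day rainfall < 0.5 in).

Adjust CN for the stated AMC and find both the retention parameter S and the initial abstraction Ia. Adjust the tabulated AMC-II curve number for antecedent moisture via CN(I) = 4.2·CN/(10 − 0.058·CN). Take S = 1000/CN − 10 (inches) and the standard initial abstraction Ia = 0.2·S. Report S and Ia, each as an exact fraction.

S = 15500/1449 in ≈ 10.697 in; Ia = 3100/1449 in ≈ 2.139 in

Dry (AMC I): CN(I) = 4.2·69/(10 − 0.058·69) = (1449/5)/(2999/500) = 144900/2999 ≈ 48.316
S = 1000/(144900/2999) − 10 = 15500/1449 in ≈ 10.697 in
Ia = 0.2·(15500/1449) = 3100/1449 in ≈ 2.139 in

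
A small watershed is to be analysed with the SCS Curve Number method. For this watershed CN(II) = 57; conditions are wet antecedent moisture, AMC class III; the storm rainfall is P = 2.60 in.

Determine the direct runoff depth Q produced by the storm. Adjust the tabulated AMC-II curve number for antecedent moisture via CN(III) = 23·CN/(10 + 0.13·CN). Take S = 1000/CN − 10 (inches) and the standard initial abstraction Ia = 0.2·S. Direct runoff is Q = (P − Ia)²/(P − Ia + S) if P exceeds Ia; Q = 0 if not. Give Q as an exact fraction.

Q = 162384049/224462865 in ≈ 0.723 in

Adjust CN=57 to AMC III: 23·57/(10 + 0.13·57) → 1311 ÷ (1741/100) = 131100/1741 ≈ 75.302
S = 1000/(131100/1741) − 10 = 4300/1311 in ≈ 3.280 in
Initial abstraction Ia = S/5 = (4300/1311)/5 = 860/1311 ≈ 0.656 in
Since P=2.600 > Ia=0.656: effective rainfall P−Ia = 12743/6555 in
Q = (12743/6555)²/((12743/6555) + 4300/1311) = (162384049/42968025)/(34243/6555) = 162384049/224462865 in ≈ 0.723 in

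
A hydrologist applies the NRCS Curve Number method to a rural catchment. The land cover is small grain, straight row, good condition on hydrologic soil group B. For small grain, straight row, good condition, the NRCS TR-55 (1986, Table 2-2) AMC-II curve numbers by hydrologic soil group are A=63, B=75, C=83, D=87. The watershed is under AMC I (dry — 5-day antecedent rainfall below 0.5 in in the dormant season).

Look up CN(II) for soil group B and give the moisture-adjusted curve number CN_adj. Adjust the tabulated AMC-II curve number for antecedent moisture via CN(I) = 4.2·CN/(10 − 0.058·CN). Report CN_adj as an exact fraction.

NRCS table: small grain, straight row, good condition, soil group B → CN(II) = 75
CN(I) from CN(II)=75: (4.2·75)/(10 − 0.058·75) = 6300/113 ≈ 55.752

CN_adj = 6300/113 ≈ 55.752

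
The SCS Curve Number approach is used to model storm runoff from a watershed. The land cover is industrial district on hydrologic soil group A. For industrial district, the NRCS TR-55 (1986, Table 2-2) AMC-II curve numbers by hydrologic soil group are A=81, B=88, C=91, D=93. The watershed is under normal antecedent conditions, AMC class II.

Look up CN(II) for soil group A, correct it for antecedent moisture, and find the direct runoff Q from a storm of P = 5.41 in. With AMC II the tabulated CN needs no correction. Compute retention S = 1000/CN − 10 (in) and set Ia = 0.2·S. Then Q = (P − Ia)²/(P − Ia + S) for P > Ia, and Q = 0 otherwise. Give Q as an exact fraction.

Q = 1601680441/478070100 in ≈ 3.350 in

NRCS table: industrial district, soil group A → CN(II) = 81
Average conditions: CN = 81 (no AMC adjustment).
Retention S: 1000/CN − 10 with CN=81.000 → S = 190/81 ≈ 2.346 in
Initial abstraction Ia = S/5 = (190/81)/5 = 38/81 ≈ 0.469 in
P − Ia = 5.410 − 0.469 = 40021/8100 ≈ 4.941 in (> 0, runoff occurs)
Runoff Q = (P−Ia)²/(P−Ia+S) = (4.941)²/(4.941+2.346) = 1601680441/478070100 ≈ 3.350 in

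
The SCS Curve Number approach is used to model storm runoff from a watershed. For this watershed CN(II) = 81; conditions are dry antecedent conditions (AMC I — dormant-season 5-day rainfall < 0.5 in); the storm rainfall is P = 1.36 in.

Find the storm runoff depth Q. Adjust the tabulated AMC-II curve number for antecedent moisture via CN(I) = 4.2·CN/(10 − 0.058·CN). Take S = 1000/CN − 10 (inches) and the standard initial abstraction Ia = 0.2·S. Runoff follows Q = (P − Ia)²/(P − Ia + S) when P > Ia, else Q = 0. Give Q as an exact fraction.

Q = 53395778/5269570425 in ≈ 0.010 in

CN(I) from CN(II)=81: (4.2·81)/(10 − 0.058·81) = 170100/2651 ≈ 64.164
S = 1000/(170100/2651) − 10 = 9500/1701 in ≈ 5.585 in
Ia = 0.2·(9500/1701) = 1900/1701 in ≈ 1.117 in
P − Ia = 1.360 − 1.117 = 10334/42525 ≈ 0.243 in (> 0, runoff occurs)
Q: (10334/42525)² ÷ (247834/42525) = 53395778/5269570425 in (≈ 0.010 in)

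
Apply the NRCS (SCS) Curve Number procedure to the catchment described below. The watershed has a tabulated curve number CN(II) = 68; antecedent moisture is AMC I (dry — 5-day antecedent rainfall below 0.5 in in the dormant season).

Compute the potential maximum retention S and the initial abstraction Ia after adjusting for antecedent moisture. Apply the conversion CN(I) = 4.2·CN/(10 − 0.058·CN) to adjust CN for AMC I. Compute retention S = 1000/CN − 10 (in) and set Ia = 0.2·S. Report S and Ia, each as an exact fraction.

S = 4000/357 in ≈ 11.204 in; Ia = 800/357 in ≈ 2.241 in

Dry (AMC I): CN(I) = 4.2·68/(10 − 0.058·68) = (1428/5)/(757/125) = 35700/757 ≈ 47.160
S = 1000/(35700/757) − 10 = 4000/357 in ≈ 11.204 in
Ia = 0.2·(4000/357) = 800/357 in ≈ 2.241 in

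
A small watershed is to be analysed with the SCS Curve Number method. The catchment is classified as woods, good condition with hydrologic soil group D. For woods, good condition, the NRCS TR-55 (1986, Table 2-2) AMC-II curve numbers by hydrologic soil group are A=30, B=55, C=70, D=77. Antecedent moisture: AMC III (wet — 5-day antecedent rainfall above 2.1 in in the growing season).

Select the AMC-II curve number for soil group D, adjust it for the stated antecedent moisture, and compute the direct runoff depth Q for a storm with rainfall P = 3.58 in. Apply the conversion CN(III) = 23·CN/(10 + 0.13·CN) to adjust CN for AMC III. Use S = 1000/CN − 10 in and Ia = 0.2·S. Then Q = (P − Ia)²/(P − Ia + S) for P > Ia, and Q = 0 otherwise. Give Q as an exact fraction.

Q = 163405089/68464550 in ≈ 2.387 in

NRCS table: woods, good condition, soil group D → CN(II) = 77
Adjust CN=77 to AMC III: 23·77/(10 + 0.13·77) → 1771 ÷ (2001/100) = 7700/87 ≈ 88.506
Retention S: 1000/CN − 10 with CN=88.506 → S = 100/77 ≈ 1.299 in
Ia = 0.2·(100/77) = 20/77 in ≈ 0.260 in
Since P=3.580 > Ia=0.260: effective rainfall P−Ia = 12783/3850 in
Q = (12783/3850)²/((12783/3850) + 100/77) = (163405089/14822500)/(17783/3850) = 163405089/68464550 in ≈ 2.387 in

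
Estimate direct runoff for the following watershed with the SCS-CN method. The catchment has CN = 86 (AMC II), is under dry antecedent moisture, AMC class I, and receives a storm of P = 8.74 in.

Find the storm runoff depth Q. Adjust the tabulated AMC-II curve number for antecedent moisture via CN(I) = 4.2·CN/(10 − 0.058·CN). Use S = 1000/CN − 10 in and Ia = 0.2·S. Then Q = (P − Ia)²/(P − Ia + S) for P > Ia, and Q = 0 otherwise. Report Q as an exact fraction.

Dry (AMC I): CN(I) = 4.2·86/(10 − 0.058·86) = (1806/5)/(1253/250) = 12900/179 ≈ 72.067
Max retention: S = 1000/(12900/179) − 10 = 500/129 in (≈ 3.876 in)
Initial abstraction Ia = S/5 = (500/129)/5 = 100/129 ≈ 0.775 in
Since P=8.740 > Ia=0.775: effective rainfall P−Ia = 51373/6450 in
Runoff Q = (P−Ia)²/(P−Ia+S) = (7.965)²/(7.965+3.876) = 2639185129/492605850 ≈ 5.358 in

Q = 2639185129/492605850 in ≈ 5.358 in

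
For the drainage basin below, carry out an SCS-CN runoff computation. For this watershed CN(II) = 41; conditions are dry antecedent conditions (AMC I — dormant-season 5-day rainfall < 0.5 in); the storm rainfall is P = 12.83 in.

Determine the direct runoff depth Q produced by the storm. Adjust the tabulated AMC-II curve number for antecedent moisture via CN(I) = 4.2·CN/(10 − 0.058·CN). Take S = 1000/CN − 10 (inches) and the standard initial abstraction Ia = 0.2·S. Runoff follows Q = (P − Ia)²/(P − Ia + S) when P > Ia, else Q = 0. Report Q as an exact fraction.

CN(I) from CN(II)=41: (4.2·41)/(10 − 0.058·41) = 86100/3811 ≈ 22.592
Retention S: 1000/CN − 10 with CN=22.592 → S = 29500/861 ≈ 34.262 in
Ia = 0.2S: 0.2·34.262 = 6.852 in (exactly 5900/861)
Excess rainfall: 12.830 − 6.852 = 5.978 in; P > Ia so Q > 0
Q = (514663/86100)²/((514663/86100) + 29500/861) = (264878003569/7413210000)/(3464663/86100) = 264878003569/298307484300 in ≈ 0.888 in

Q = 264878003569/298307484300 in ≈ 0.888 in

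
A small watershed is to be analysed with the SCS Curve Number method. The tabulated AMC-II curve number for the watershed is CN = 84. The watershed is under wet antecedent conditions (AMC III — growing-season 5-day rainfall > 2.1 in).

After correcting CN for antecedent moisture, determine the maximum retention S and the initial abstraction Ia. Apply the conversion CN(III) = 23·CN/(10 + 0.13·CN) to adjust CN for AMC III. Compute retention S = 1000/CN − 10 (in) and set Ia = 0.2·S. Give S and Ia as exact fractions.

Adjust CN=84 to AMC III: 23·84/(10 + 0.13·84) → 1932 ÷ (523/25) = 48300/523 ≈ 92.352
Retention S: 1000/CN − 10 with CN=92.352 → S = 400/483 ≈ 0.828 in
Ia = 0.2·(400/483) = 80/483 in ≈ 0.166 in

S = 400/483 in ≈ 0.828 in; Ia = 80/483 in ≈ 0.166 in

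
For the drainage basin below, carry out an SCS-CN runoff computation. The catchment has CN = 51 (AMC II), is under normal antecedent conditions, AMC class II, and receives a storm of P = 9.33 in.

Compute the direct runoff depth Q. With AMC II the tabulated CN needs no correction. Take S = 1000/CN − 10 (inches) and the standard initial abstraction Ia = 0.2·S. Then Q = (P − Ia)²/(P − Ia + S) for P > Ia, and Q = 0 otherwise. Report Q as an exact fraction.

Average conditions: CN = 51 (no AMC adjustment).
S = 1000/51 − 10 = 490/51 in ≈ 9.608 in
Initial abstraction Ia = S/5 = (490/51)/5 = 98/51 ≈ 1.922 in
Excess rainfall: 9.330 − 1.922 = 7.408 in; P > Ia so Q > 0
Q = (37783/5100)²/((37783/5100) + 490/51) = (1427555089/26010000)/(86783/5100) = 1427555089/442593300 in ≈ 3.225 in

Q = 1427555089/442593300 in ≈ 3.225 in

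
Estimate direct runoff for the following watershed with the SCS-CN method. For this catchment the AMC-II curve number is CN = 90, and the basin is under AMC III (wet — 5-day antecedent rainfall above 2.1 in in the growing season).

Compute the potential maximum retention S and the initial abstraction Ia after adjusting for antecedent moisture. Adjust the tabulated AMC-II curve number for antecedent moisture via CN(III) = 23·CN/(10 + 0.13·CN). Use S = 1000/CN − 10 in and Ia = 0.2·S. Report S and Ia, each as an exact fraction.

S = 100/207 in ≈ 0.483 in; Ia = 20/207 in ≈ 0.097 in

CN(III) from CN(II)=90: (23·90)/(10 + 0.13·90) = 20700/217 ≈ 95.392
S = 1000/(20700/217) − 10 = 100/207 in ≈ 0.483 in
Ia = 0.2S: 0.2·0.483 = 0.097 in (exactly 20/207)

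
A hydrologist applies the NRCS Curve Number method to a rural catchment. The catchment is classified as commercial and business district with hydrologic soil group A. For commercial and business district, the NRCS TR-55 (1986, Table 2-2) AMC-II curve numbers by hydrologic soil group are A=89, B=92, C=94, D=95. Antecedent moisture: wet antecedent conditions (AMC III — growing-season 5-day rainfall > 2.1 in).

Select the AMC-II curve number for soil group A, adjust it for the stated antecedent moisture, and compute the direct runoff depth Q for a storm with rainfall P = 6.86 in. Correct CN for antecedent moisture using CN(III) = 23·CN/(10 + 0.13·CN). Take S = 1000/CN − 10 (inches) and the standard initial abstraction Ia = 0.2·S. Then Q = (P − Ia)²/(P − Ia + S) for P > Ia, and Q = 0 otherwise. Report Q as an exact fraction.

NRCS table: commercial and business district, soil group A → CN(II) = 89
Wet (AMC III): CN(III) = 23·89/(10 + 0.13·89) = 2047/(2157/100) = 204700/2157 ≈ 94.900
Retention S: 1000/CN − 10 with CN=94.900 → S = 1100/2047 ≈ 0.537 in
Ia = 0.2·(1100/2047) = 220/2047 in ≈ 0.107 in
Since P=6.860 > Ia=0.107: effective rainfall P−Ia = 691121/102350 in
Q = (691121/102350)²/((691121/102350) + 1100/2047) = (477648236641/10475522500)/(746121/102350) = 477648236641/76365484350 in ≈ 6.255 in

Q = 477648236641/76365484350 in ≈ 6.255 in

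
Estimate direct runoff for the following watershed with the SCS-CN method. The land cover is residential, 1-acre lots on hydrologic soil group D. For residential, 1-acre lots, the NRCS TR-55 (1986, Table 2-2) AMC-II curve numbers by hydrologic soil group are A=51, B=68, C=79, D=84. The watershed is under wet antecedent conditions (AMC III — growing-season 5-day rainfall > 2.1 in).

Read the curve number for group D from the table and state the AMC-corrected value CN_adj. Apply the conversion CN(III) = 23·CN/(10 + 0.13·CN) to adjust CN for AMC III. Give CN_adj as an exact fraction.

NRCS table: residential, 1-acre lots, soil group D → CN(II) = 84
CN(III) from CN(II)=84: (23·84)/(10 + 0.13·84) = 48300/523 ≈ 92.352

CN_adj = 48300/523 ≈ 92.352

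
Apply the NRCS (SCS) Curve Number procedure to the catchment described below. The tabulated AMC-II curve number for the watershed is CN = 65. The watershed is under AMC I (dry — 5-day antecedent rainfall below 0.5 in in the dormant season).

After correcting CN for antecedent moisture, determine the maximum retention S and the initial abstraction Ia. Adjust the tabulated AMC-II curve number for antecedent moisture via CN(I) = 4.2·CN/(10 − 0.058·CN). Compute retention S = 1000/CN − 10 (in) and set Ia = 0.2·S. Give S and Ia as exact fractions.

Dry (AMC I): CN(I) = 4.2·65/(10 − 0.058·65) = 273/(623/100) = 3900/89 ≈ 43.820
Max retention: S = 1000/(3900/89) − 10 = 500/39 in (≈ 12.821 in)
Initial abstraction Ia = S/5 = (500/39)/5 = 100/39 ≈ 2.564 in

S = 500/39 in ≈ 12.821 in; Ia = 100/39 in ≈ 2.564 in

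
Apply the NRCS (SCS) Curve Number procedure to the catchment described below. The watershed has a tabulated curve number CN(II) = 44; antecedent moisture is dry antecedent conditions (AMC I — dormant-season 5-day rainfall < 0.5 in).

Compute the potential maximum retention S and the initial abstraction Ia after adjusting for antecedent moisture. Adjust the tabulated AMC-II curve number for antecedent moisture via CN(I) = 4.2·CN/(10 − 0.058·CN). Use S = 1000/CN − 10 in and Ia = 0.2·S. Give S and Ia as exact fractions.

Adjust CN=44 to AMC I: 4.2·44/(10 − 0.058·44) → (924/5) ÷ (931/125) = 3300/133 ≈ 24.812
S = 1000/(3300/133) − 10 = 1000/33 in ≈ 30.303 in
Ia = 0.2·(1000/33) = 200/33 in ≈ 6.061 in

S = 1000/33 in ≈ 30.303 in; Ia = 200/33 in ≈ 6.061 in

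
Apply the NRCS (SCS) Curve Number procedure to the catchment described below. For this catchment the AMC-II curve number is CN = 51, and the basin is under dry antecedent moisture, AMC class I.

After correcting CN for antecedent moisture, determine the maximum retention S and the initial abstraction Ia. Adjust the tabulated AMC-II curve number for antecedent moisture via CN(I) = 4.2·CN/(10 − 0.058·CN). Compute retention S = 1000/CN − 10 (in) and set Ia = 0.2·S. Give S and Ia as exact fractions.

S = 3500/153 in ≈ 22.876 in; Ia = 700/153 in ≈ 4.575 in

Adjust CN=51 to AMC I: 4.2·51/(10 − 0.058·51) → (1071/5) ÷ (3521/500) = 15300/503 ≈ 30.417
Retention S: 1000/CN − 10 with CN=30.417 → S = 3500/153 ≈ 22.876 in
Initial abstraction Ia = S/5 = (3500/153)/5 = 700/153 ≈ 4.575 in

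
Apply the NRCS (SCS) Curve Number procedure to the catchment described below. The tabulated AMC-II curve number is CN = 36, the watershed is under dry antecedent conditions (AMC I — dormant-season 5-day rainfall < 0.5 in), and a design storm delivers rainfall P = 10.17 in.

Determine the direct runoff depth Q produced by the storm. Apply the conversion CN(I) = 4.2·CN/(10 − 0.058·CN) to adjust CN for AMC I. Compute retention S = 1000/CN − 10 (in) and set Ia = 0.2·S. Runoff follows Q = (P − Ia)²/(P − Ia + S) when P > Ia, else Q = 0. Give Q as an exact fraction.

Q = 1037677369/15728825700 in ≈ 0.066 in

Dry (AMC I): CN(I) = 4.2·36/(10 − 0.058·36) = (756/5)/(989/125) = 18900/989 ≈ 19.110
S = 1000/(18900/989) − 10 = 8000/189 in ≈ 42.328 in
Initial abstraction Ia = S/5 = (8000/189)/5 = 1600/189 ≈ 8.466 in
P − Ia = 10.170 − 8.466 = 32213/18900 ≈ 1.704 in (> 0, runoff occurs)
Q: (32213/18900)² ÷ (832213/18900) = 1037677369/15728825700 in (≈ 0.066 in)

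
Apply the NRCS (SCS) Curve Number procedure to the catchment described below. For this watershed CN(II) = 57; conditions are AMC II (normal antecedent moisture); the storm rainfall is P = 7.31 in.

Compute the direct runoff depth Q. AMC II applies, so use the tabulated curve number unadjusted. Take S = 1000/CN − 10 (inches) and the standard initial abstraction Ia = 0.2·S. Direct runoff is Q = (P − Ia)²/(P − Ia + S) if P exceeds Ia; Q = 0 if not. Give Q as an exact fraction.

Q = 25428523/10083300 in ≈ 2.522 in

CN(II) = 57; AMC II needs no correction.
S = 1000/57 − 10 = 430/57 in ≈ 7.544 in
Ia = 0.2S: 0.2·7.544 = 1.509 in (exactly 86/57)
Since P=7.310 > Ia=1.509: effective rainfall P−Ia = 33067/5700 in
Runoff Q = (P−Ia)²/(P−Ia+S) = (5.801)²/(5.801+7.544) = 25428523/10083300 ≈ 2.522 in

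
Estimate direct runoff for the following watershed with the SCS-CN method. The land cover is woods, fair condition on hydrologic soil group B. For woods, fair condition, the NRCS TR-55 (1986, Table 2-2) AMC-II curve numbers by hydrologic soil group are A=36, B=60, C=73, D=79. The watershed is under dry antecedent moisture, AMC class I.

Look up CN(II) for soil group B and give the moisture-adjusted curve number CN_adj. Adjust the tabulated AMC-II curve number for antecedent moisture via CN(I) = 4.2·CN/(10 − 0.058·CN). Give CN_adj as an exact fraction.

NRCS table: woods, fair condition, soil group B → CN(II) = 60
CN(I) from CN(II)=60: (4.2·60)/(10 − 0.058·60) = 6300/163 ≈ 38.650

CN_adj = 6300/163 ≈ 38.650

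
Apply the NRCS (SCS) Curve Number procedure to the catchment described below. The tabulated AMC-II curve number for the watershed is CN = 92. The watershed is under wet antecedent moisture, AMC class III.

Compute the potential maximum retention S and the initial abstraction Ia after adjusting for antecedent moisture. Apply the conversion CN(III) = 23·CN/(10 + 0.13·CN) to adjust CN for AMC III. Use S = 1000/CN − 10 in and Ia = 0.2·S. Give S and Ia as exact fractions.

S = 200/529 in ≈ 0.378 in; Ia = 40/529 in ≈ 0.076 in

Wet (AMC III): CN(III) = 23·92/(10 + 0.13·92) = 2116/(549/25) = 52900/549 ≈ 96.357
Retention S: 1000/CN − 10 with CN=96.357 → S = 200/529 ≈ 0.378 in
Ia = 0.2S: 0.2·0.378 = 0.076 in (exactly 40/529)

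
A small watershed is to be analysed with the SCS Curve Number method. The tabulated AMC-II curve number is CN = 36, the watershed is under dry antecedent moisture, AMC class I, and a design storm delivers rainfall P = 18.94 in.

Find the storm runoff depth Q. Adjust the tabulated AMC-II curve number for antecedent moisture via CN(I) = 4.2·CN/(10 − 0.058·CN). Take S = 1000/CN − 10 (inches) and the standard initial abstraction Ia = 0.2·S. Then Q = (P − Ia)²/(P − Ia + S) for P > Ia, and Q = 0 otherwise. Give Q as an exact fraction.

Q = 9797634289/4715389350 in ≈ 2.078 in

Dry (AMC I): CN(I) = 4.2·36/(10 − 0.058·36) = (756/5)/(989/125) = 18900/989 ≈ 19.110
Retention S: 1000/CN − 10 with CN=19.110 → S = 8000/189 ≈ 42.328 in
Initial abstraction Ia = S/5 = (8000/189)/5 = 1600/189 ≈ 8.466 in
Excess rainfall: 18.940 − 8.466 = 10.474 in; P > Ia so Q > 0
Q = (98983/9450)²/((98983/9450) + 8000/189) = (9797634289/89302500)/(498983/9450) = 9797634289/4715389350 in ≈ 2.078 in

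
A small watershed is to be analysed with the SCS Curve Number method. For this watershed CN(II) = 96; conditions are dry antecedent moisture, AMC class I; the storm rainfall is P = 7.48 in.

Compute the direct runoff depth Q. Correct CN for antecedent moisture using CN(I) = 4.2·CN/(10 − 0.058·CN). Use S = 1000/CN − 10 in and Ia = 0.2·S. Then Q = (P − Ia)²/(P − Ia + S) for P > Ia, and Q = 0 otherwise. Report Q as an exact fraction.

Dry (AMC I): CN(I) = 4.2·96/(10 − 0.058·96) = (2016/5)/(554/125) = 25200/277 ≈ 90.975
Retention S: 1000/CN − 10 with CN=90.975 → S = 125/126 ≈ 0.992 in
Ia = 0.2S: 0.2·0.992 = 0.198 in (exactly 25/126)
Excess rainfall: 7.480 − 0.198 = 7.282 in; P > Ia so Q > 0
Q: (22937/3150)² ÷ (13031/1575) = 526105969/82095300 in (≈ 6.408 in)

Q = 526105969/82095300 in ≈ 6.408 in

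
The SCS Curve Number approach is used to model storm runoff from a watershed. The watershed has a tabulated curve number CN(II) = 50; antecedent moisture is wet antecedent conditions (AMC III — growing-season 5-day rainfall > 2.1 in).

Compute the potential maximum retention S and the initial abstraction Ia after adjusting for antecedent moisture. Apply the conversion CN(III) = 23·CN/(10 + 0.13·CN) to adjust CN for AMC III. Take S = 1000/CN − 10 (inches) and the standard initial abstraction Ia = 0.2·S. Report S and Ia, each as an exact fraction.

S = 100/23 in ≈ 4.348 in; Ia = 20/23 in ≈ 0.870 in

CN(III) from CN(II)=50: (23·50)/(10 + 0.13·50) = 2300/33 ≈ 69.697
Retention S: 1000/CN − 10 with CN=69.697 → S = 100/23 ≈ 4.348 in
Ia = 0.2·(100/23) = 20/23 in ≈ 0.870 in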